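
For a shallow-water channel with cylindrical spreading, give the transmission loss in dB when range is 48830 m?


TL = 10*log10(48830) = 46.89

46.89 dB


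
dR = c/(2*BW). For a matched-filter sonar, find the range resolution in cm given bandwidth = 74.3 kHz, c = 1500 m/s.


1.01 cm


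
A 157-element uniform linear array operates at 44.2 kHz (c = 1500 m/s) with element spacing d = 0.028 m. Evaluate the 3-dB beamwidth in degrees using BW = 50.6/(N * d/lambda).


0.39 deg


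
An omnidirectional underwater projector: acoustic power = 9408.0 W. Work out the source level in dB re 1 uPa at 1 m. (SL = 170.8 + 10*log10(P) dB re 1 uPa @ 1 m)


SL = 170.8 + 10*log10(9408.0) = 170.8 + 39.73 = 210.53

210.53 dB


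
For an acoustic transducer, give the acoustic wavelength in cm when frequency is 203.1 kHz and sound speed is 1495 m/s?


lambda = c/f = 1495 / 203100 = 0.0074 m = 0.74 cm

0.74 cm


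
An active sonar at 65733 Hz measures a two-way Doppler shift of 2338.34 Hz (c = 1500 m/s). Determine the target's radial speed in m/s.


From fd = 2*f*v/c, v = c*fd/(2*f) = 1500 * 2338.34 / (2*65733) = 26.68

26.68 m/s


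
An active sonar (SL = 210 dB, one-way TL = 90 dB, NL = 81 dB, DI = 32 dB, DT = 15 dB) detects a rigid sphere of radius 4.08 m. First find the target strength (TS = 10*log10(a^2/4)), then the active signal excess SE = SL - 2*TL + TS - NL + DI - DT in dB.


Step 1: TS = 10*log10(4.08^2/4) = 6.19 dB
Step 2: SE = SL - 2*TL + TS - NL + DI - DT = 210 - 2*90 + (6.19) - 81 + 32 - 15 = -27.81

-27.81 dB


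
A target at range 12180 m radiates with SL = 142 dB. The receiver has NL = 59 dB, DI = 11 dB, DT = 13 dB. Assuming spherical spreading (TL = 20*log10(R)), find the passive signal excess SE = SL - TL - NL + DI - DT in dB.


Step 1: TL = 20*log10(12180) = 81.71 dB
Step 2: SE = 142 - 81.71 - 59 + 11 - 13 = -0.71

-0.71 dB


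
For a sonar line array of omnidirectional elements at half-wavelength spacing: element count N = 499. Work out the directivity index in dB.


DI = 10*log10(499) = 26.98

26.98 dB


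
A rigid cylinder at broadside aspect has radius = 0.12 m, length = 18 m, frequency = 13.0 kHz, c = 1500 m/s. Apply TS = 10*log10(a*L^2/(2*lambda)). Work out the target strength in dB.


lambda = 1500/13000 = 0.11538 m
TS = 10*log10(0.12*18^2/(2*0.11538)) = 22.27

22.27 dB


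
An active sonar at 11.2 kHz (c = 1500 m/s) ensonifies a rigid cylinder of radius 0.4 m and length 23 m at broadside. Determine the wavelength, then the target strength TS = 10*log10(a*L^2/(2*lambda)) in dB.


Step 1: lambda = c/f = 1500/11200 = 0.13393 m
Step 2: TS = 10*log10(a*L^2/(2*lambda)) = 10*log10(0.4*23^2/(2*0.13393)) = 28.98

28.98 dB


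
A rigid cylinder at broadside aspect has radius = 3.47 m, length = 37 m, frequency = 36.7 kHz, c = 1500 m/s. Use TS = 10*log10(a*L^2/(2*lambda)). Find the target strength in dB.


lambda = 1500/36700 = 0.04087 m
TS = 10*log10(3.47*37^2/(2*0.04087)) = 47.64

47.64 dB


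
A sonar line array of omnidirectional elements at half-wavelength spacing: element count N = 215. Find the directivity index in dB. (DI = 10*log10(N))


DI = 10*log10(215) = 23.32

23.32 dB


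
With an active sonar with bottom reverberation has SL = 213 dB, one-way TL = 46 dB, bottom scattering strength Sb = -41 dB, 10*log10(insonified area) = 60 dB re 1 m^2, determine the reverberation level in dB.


RL = SL - 2*TL + Sb + 10*log10(A) = 213 - 2*46 + (-41) + 60 = 140

140 dB


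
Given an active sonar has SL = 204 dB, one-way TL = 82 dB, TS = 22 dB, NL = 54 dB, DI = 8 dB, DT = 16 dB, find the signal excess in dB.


SE = SL - 2*TL + TS - NL + DI - DT = 204 - 2*82 + (22) - 54 + 8 - 16 = 0

0 dB


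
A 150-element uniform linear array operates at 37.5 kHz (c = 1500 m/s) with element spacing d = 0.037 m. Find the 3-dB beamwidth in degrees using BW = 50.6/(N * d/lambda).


0.36 deg


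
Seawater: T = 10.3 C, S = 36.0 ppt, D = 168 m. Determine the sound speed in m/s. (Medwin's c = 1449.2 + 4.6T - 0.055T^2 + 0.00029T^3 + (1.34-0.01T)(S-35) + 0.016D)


1494.99 m/s


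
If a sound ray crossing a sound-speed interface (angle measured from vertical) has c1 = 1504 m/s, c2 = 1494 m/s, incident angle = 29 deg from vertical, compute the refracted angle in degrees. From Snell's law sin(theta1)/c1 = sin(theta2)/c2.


sin(theta2) = (c2/c1)*sin(theta1) = (1494/1504)*sin(29 deg) = 0.48159
theta2 = arcsin(0.48159) = 28.79

28.79 deg


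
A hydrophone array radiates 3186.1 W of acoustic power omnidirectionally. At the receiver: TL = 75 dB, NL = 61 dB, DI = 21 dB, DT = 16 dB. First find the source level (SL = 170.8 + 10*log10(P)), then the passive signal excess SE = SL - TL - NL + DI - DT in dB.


Step 1: SL = 170.8 + 10*log10(3186.1) = 205.83 dB
Step 2: SE = SL - TL - NL + DI - DT = 205.83 - 75 - 61 + 21 - 16 = 74.83

74.83 dB


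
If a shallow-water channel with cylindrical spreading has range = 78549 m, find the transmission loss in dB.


TL = 10*log10(78549) = 48.95

48.95 dB


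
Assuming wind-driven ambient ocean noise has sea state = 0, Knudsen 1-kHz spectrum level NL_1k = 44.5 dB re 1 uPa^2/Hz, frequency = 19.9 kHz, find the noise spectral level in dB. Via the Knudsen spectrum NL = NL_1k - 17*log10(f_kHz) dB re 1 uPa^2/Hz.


22.42 dB


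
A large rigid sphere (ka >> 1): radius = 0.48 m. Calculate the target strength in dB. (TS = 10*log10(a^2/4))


TS = 10*log10(0.48^2 / 4) = 10*log10(0.0576) = -12.4

-12.4 dB


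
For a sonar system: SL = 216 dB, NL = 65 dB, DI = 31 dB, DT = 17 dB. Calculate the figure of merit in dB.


165 dB


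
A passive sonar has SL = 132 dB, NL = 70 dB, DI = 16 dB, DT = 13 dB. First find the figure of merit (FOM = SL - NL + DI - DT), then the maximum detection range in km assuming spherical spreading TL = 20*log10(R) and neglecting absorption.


Step 1: FOM = SL - NL + DI - DT = 132 - 70 + 16 - 13 = 65 dB
Step 2: at max range FOM = TL = 20*log10(R), so R = 10^(65/20) = 1778.28 m = 1.78 km

1.78 km


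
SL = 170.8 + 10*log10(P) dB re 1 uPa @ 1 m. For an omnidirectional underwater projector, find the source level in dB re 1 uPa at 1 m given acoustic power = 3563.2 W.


SL = 170.8 + 10*log10(3563.2) = 170.8 + 35.52 = 206.32

206.32 dB


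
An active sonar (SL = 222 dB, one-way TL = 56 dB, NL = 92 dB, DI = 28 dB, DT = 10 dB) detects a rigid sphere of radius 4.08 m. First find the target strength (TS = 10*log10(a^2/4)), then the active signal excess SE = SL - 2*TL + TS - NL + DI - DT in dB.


Step 1: TS = 10*log10(4.08^2/4) = 6.19 dB
Step 2: SE = SL - 2*TL + TS - NL + DI - DT = 222 - 2*56 + (6.19) - 92 + 28 - 10 = 42.19

42.19 dB


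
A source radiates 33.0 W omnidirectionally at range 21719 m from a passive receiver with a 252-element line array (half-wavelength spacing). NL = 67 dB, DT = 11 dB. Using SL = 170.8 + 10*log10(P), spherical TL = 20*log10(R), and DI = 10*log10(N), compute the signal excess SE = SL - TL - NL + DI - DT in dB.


45.26 dB


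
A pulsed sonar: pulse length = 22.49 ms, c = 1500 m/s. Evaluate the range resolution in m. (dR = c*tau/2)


16.8675 m


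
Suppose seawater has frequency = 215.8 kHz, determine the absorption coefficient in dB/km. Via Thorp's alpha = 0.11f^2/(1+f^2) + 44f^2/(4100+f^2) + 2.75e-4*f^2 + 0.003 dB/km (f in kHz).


f^2 = 46569.64
alpha = 0.11*46569.64/(1+46569.64) + 44*46569.64/(4100+46569.64) + 2.75e-4*46569.64 + 0.003 = 53.359

53.359 dB/km


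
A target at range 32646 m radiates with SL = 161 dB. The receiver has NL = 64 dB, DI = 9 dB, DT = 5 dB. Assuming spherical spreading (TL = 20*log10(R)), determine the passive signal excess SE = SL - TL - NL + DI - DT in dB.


10.72 dB


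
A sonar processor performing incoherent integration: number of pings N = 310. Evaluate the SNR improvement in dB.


Gain = 5*log10(310) = 12.46

12.46 dB


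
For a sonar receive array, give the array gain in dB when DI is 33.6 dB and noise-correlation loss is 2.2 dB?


AG = DI - L_corr = 33.6 - 2.2 = 31.4

31.4 dB


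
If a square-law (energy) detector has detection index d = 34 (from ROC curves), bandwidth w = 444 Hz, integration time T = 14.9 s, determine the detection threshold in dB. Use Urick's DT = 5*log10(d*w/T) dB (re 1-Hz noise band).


15.03 dB


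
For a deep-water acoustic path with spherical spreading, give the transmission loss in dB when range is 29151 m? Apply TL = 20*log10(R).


TL = 20*log10(29151) = 89.29

89.29 dB


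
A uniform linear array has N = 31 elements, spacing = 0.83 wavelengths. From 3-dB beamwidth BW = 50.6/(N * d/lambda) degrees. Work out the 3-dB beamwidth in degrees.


1.97 deg


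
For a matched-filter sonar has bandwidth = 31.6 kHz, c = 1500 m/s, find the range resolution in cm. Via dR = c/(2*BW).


2.37 cm


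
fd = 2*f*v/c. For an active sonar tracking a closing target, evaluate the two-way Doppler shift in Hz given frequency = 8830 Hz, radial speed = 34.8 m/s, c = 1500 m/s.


fd = 2*f*v/c = 2 * 8830 * 34.8 / 1500 = 409.71

409.71 Hz


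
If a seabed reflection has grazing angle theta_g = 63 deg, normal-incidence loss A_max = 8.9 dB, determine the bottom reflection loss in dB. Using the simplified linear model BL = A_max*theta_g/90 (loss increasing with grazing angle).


BL = A_max * theta_g / 90 = 8.9 * 63 / 90 = 6.23

6.23 dB


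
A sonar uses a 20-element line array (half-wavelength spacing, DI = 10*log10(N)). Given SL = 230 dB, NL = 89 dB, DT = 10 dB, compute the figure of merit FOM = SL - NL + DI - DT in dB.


Step 1: DI = 10*log10(20) = 13.01 dB
Step 2: FOM = SL - NL + DI - DT = 230 - 89 + 13.01 - 10 = 144.01

144.01 dB


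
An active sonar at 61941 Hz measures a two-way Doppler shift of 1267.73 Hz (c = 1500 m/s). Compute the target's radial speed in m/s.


From fd = 2*f*v/c, v = c*fd/(2*f) = 1500 * 1267.73 / (2*61941) = 15.35

15.35 m/s


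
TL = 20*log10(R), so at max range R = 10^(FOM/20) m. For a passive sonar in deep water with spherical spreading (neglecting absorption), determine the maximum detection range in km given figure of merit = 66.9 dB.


2.21 km


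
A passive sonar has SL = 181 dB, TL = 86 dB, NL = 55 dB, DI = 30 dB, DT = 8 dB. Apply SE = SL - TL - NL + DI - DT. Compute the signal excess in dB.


SE = SL - TL - NL + DI - DT = 181 - 86 - 55 + 30 - 8 = 62

62 dB


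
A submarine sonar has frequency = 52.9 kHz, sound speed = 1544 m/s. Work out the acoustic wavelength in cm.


2.92 cm


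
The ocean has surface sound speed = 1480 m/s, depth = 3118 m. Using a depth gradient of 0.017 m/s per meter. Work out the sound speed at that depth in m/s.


1533.006 m/s


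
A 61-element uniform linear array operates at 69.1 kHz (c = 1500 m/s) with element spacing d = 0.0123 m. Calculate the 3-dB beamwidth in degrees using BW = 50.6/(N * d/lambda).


1.46 deg


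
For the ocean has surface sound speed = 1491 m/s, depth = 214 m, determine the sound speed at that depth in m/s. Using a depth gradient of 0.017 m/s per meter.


1494.638 m/s


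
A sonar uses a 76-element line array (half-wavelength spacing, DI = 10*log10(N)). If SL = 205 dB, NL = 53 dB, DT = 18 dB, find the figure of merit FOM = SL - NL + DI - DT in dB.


Step 1: DI = 10*log10(76) = 18.81 dB
Step 2: FOM = SL - NL + DI - DT = 205 - 53 + 18.81 - 18 = 152.81

152.81 dB


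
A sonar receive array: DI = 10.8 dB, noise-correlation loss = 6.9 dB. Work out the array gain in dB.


AG = DI - L_corr = 10.8 - 6.9 = 3.9

3.9 dB


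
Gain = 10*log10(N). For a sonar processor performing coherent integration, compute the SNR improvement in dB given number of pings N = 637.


28.04 dB


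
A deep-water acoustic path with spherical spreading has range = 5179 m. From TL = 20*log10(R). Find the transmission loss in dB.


74.28 dB


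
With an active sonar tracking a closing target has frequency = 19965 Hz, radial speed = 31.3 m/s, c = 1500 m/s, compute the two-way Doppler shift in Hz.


fd = 2*f*v/c = 2 * 19965 * 31.3 / 1500 = 833.21

833.21 Hz


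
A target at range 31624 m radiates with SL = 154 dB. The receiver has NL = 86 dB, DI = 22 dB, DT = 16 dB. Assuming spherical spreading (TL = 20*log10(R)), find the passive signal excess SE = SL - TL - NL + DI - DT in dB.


Step 1: TL = 20*log10(31624) = 90.0 dB
Step 2: SE = 154 - 90.0 - 86 + 22 - 16 = -16.0

-16.0 dB


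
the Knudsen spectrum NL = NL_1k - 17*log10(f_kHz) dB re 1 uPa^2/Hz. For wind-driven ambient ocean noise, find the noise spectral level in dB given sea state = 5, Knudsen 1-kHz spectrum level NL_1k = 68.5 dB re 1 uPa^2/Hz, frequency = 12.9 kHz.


49.62 dB


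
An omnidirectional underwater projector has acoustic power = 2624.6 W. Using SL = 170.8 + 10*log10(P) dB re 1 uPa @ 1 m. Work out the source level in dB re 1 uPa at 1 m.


SL = 170.8 + 10*log10(2624.6) = 170.8 + 34.19 = 204.99

204.99 dB


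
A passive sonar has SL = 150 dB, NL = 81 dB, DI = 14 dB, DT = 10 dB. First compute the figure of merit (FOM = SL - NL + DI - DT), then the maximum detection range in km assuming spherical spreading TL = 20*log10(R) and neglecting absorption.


Step 1: FOM = SL - NL + DI - DT = 150 - 81 + 14 - 10 = 73 dB
Step 2: at max range FOM = TL = 20*log10(R), so R = 10^(73/20) = 4466.84 m = 4.47 km

4.47 km


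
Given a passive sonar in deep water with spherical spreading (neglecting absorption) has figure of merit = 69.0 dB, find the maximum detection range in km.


At max range FOM = TL, so 20*log10(R) = 69.0
R = 10^(69.0/20) = 2818.38 m = 2.82 km

2.82 km


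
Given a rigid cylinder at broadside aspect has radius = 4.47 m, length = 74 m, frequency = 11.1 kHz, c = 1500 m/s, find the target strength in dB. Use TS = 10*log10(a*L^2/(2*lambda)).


49.57 dB


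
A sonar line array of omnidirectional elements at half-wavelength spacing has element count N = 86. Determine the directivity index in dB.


DI = 10*log10(86) = 19.34

19.34 dB


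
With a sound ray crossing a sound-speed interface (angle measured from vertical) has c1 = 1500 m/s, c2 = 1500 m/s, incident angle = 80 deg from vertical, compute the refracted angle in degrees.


80.0 deg


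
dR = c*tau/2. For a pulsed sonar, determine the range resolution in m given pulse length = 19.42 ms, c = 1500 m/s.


14.565 m


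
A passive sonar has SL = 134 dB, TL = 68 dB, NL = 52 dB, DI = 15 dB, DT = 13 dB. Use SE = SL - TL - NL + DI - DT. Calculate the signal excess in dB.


SE = SL - TL - NL + DI - DT = 134 - 68 - 52 + 15 - 13 = 16

16 dB


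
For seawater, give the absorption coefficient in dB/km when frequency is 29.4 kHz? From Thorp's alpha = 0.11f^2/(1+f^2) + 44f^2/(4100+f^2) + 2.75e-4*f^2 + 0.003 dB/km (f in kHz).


8.012 dB/km


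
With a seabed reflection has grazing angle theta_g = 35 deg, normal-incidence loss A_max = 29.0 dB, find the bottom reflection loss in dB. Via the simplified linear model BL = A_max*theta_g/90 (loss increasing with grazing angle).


BL = A_max * theta_g / 90 = 29.0 * 35 / 90 = 11.28

11.28 dB


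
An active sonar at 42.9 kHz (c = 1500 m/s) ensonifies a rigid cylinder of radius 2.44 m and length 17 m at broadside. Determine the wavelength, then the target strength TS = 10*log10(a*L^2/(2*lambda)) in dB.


Step 1: lambda = c/f = 1500/42900 = 0.03497 m
Step 2: TS = 10*log10(a*L^2/(2*lambda)) = 10*log10(2.44*17^2/(2*0.03497)) = 40.04

40.04 dB


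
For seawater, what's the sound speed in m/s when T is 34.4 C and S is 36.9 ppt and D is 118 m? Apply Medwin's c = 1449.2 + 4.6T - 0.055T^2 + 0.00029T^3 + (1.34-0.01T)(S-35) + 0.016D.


c = 1449.2 + 4.6*34.4 - 0.055*34.4^2 + 0.00029*34.4^3 + (1.34 - 0.01*34.4)*(36.9 - 35) + 0.016*118 = 1557.94

1557.94 m/s


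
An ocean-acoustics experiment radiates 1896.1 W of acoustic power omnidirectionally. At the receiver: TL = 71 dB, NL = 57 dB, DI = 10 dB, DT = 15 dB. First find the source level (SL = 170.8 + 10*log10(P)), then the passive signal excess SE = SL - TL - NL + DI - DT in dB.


Step 1: SL = 170.8 + 10*log10(1896.1) = 203.58 dB
Step 2: SE = SL - TL - NL + DI - DT = 203.58 - 71 - 57 + 10 - 15 = 70.58

70.58 dB


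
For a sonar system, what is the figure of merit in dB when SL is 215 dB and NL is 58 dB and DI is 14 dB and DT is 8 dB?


FOM = SL - NL + DI - DT = 215 - 58 + 14 - 8 = 163

163 dB


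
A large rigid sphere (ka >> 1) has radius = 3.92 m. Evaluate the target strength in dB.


5.85 dB


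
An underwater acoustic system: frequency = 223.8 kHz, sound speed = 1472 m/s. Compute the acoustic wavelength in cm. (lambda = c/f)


lambda = c/f = 1472 / 223800 = 0.0066 m = 0.66 cm

0.66 cm


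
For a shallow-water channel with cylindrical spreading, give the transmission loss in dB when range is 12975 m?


TL = 10*log10(12975) = 41.13

41.13 dB


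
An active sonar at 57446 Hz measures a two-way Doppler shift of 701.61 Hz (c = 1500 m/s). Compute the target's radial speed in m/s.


From fd = 2*f*v/c, v = c*fd/(2*f) = 1500 * 701.61 / (2*57446) = 9.16

9.16 m/s


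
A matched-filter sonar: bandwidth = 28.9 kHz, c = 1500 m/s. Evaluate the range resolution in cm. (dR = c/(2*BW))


2.6 cm


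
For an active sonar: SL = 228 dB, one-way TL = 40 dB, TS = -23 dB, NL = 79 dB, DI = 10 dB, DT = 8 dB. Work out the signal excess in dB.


48 dB


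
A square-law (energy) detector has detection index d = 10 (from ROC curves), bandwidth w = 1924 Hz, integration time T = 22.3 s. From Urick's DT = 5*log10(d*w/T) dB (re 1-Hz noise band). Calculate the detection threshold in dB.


DT = 5*log10(d*w/T) = 5*log10(10 * 1924 / 22.3) = 5*log10(862.78) = 14.68

14.68 dB


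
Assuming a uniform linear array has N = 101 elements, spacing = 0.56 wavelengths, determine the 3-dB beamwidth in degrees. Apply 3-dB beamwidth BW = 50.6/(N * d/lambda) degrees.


BW = 50.6 / (101 * 0.56) = 50.6 / 56.56 = 0.89

0.89 deg


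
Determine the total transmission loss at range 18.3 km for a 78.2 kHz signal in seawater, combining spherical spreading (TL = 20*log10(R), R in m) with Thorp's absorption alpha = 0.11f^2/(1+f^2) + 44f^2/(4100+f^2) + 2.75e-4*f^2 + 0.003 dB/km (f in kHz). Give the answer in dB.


Step 1 (Thorp): alpha = 0.11*6115.24/(1+6115.24) + 44*6115.24/(4100+6115.24) + 2.75e-4*6115.24 + 0.003 = 28.1348 dB/km
Step 2: TL_spread = 20*log10(18300) = 85.25 dB
Step 3: TL_abs = alpha*R = 28.1348 * 18.3 = 514.87 dB
Step 4: TL_total = 85.25 + 514.87 = 600.12

600.12 dB


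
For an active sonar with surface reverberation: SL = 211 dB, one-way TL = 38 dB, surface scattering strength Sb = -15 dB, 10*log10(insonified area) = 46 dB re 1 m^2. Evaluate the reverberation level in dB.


RL = SL - 2*TL + Sb + 10*log10(A) = 211 - 2*38 + (-15) + 46 = 166

166 dB


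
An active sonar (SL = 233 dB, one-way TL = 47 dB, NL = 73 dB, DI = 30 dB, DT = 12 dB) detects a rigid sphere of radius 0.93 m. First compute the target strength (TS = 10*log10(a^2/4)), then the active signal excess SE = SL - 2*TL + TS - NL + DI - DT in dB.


Step 1: TS = 10*log10(0.93^2/4) = -6.65 dB
Step 2: SE = SL - 2*TL + TS - NL + DI - DT = 233 - 2*47 + (-6.65) - 73 + 30 - 12 = 77.35

77.35 dB


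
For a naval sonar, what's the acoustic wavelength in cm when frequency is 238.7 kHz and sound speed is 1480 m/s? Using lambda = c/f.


lambda = c/f = 1480 / 238700 = 0.0062 m = 0.62 cm

0.62 cm


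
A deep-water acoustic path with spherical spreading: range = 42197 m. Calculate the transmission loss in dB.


TL = 20*log10(42197) = 92.51

92.51 dB


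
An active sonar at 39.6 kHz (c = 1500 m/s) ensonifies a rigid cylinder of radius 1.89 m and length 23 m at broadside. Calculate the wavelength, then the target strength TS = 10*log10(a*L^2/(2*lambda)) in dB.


Step 1: lambda = c/f = 1500/39600 = 0.03788 m
Step 2: TS = 10*log10(a*L^2/(2*lambda)) = 10*log10(1.89*23^2/(2*0.03788)) = 41.2

41.2 dB


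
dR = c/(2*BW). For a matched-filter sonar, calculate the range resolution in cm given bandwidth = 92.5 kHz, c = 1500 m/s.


0.81 cm


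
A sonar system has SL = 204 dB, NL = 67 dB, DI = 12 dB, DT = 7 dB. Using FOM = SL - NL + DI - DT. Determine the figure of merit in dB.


FOM = SL - NL + DI - DT = 204 - 67 + 12 - 7 = 142

142 dB


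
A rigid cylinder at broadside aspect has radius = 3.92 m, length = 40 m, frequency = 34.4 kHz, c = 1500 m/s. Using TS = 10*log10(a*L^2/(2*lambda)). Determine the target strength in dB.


lambda = 1500/34400 = 0.0436 m
TS = 10*log10(3.92*40^2/(2*0.0436)) = 48.57

48.57 dB


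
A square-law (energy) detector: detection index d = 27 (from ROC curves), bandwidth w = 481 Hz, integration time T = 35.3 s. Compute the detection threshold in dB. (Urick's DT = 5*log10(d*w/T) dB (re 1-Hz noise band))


DT = 5*log10(d*w/T) = 5*log10(27 * 481 / 35.3) = 5*log10(367.9) = 12.83

12.83 dB


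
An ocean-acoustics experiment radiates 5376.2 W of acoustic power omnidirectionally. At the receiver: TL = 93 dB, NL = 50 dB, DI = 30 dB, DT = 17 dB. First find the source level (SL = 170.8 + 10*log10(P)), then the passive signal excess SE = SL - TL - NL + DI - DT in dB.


Step 1: SL = 170.8 + 10*log10(5376.2) = 208.1 dB
Step 2: SE = SL - TL - NL + DI - DT = 208.1 - 93 - 50 + 30 - 17 = 78.1

78.1 dB


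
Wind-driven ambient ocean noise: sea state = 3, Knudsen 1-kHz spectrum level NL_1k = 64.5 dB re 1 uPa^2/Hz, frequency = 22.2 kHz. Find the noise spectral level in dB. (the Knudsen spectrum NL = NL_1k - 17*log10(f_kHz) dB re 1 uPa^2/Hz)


NL = NL_1k - 17*log10(f_kHz) = 64.5 - 17*log10(22.2) = 64.5 - (22.89) = 41.61

41.61 dB


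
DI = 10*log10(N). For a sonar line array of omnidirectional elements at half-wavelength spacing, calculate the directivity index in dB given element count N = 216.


DI = 10*log10(216) = 23.34

23.34 dB


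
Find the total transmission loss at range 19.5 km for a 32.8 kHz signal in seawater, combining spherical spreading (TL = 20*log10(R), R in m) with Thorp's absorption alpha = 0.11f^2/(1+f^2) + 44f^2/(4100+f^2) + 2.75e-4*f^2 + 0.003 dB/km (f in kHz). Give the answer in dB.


Step 1 (Thorp): alpha = 0.11*1075.84/(1+1075.84) + 44*1075.84/(4100+1075.84) + 2.75e-4*1075.84 + 0.003 = 9.5545 dB/km
Step 2: TL_spread = 20*log10(19500) = 85.8 dB
Step 3: TL_abs = alpha*R = 9.5545 * 19.5 = 186.31 dB
Step 4: TL_total = 85.8 + 186.31 = 272.11

272.11 dB


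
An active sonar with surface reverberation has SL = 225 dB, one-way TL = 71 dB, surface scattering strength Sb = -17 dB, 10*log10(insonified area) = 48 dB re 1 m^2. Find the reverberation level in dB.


RL = SL - 2*TL + Sb + 10*log10(A) = 225 - 2*71 + (-17) + 48 = 114

114 dB


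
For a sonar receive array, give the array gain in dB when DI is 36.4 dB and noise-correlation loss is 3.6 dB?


AG = DI - L_corr = 36.4 - 3.6 = 32.8

32.8 dB


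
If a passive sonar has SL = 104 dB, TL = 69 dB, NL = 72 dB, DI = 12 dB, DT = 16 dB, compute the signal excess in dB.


-41 dB


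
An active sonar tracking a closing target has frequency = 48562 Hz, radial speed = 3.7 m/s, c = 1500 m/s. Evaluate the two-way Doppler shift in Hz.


fd = 2*f*v/c = 2 * 48562 * 3.7 / 1500 = 239.57

239.57 Hz


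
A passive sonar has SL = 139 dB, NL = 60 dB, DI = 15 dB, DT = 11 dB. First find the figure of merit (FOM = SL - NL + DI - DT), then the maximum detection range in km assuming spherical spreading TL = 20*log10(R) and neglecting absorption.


Step 1: FOM = SL - NL + DI - DT = 139 - 60 + 15 - 11 = 83 dB
Step 2: at max range FOM = TL = 20*log10(R), so R = 10^(83/20) = 14125.38 m = 14.13 km

14.13 km


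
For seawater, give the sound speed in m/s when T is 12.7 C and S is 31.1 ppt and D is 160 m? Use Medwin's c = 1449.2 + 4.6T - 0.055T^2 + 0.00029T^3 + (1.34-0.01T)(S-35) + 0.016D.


c = 1449.2 + 4.6*12.7 - 0.055*12.7^2 + 0.00029*12.7^3 + (1.34 - 0.01*12.7)*(31.1 - 35) + 0.016*160 = 1497.17

1497.17 m/s


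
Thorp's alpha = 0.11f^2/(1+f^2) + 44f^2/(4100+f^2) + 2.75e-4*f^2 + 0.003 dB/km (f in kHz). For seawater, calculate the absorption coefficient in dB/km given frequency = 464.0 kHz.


102.497 dB/km


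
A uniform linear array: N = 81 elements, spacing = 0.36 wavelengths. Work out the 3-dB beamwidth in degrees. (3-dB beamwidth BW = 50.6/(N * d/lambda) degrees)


1.74 deg


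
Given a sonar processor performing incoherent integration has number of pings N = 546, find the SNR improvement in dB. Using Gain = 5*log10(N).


13.69 dB


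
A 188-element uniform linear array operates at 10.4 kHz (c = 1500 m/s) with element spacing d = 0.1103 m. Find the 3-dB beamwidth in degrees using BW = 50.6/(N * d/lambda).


Step 1: lambda = 1500/10400 = 0.14423 m
Step 2: d/lambda = 0.1103/0.14423 = 0.7648
Step 3: BW = 50.6/(N * d/lambda) = 50.6/(188 * 0.7648) = 0.35

0.35 deg


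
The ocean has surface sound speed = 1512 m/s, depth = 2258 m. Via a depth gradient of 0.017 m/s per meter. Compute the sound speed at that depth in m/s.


c = 1512 + 0.017 * 2258 = 1550.386

1550.386 m/s


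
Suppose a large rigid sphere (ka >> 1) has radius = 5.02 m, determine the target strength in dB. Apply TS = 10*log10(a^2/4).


TS = 10*log10(5.02^2 / 4) = 10*log10(6.3001) = 7.99

7.99 dB


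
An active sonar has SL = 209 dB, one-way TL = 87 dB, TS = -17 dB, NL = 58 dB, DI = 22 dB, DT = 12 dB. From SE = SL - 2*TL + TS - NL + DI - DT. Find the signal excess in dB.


SE = SL - 2*TL + TS - NL + DI - DT = 209 - 2*87 + (-17) - 58 + 22 - 12 = -30

-30 dB


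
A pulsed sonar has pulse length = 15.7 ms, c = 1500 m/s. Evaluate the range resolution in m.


11.775 m


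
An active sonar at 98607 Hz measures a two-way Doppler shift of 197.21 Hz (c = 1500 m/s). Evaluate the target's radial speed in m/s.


From fd = 2*f*v/c, v = c*fd/(2*f) = 1500 * 197.21 / (2*98607) = 1.5

1.5 m/s


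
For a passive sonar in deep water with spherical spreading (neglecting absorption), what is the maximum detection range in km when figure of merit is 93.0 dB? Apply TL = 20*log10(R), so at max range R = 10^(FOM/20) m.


At max range FOM = TL, so 20*log10(R) = 93.0
R = 10^(93.0/20) = 44668.36 m = 44.67 km

44.67 km


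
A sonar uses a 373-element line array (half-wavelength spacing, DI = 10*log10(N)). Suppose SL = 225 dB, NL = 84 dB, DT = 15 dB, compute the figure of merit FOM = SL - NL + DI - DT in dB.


Step 1: DI = 10*log10(373) = 25.72 dB
Step 2: FOM = SL - NL + DI - DT = 225 - 84 + 25.72 - 15 = 151.72

151.72 dB


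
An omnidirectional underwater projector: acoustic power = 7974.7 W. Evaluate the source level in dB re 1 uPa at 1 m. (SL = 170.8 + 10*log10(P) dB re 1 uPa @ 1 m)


SL = 170.8 + 10*log10(7974.7) = 170.8 + 39.02 = 209.82

209.82 dB


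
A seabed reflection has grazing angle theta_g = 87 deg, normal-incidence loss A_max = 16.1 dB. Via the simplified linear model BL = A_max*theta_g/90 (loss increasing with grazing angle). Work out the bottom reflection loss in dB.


15.56 dB


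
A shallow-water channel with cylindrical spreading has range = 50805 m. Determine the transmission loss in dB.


47.06 dB


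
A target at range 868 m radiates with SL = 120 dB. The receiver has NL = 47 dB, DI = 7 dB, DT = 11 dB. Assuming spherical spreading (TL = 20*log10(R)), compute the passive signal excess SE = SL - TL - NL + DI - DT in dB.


Step 1: TL = 20*log10(868) = 58.77 dB
Step 2: SE = 120 - 58.77 - 47 + 7 - 11 = 10.23

10.23 dB


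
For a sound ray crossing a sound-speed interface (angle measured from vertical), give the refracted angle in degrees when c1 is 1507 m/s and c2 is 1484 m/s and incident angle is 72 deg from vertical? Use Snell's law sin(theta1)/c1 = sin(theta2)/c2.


sin(theta2) = (c2/c1)*sin(theta1) = (1484/1507)*sin(72 deg) = 0.93654
theta2 = arcsin(0.93654) = 69.48

69.48 deg


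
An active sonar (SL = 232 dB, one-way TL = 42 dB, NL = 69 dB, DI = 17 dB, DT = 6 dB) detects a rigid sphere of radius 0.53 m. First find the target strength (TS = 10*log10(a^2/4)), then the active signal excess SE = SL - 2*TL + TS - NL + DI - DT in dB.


Step 1: TS = 10*log10(0.53^2/4) = -11.54 dB
Step 2: SE = SL - 2*TL + TS - NL + DI - DT = 232 - 2*42 + (-11.54) - 69 + 17 - 6 = 78.46

78.46 dB


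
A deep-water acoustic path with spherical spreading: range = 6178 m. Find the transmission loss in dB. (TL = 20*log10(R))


TL = 20*log10(6178) = 75.82

75.82 dB


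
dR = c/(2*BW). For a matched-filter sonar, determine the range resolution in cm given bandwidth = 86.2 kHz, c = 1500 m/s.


dR = c/(2*BW) = 1500 / (2 * 86.2e3) = 0.0087 m = 0.87 cm

0.87 cm


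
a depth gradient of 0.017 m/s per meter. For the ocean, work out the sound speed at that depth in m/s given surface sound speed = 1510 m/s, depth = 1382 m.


1533.494 m/s


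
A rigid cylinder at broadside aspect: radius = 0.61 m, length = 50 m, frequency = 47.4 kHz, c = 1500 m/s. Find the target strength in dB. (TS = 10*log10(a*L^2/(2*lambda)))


lambda = 1500/47400 = 0.03165 m
TS = 10*log10(0.61*50^2/(2*0.03165)) = 43.82

43.82 dB


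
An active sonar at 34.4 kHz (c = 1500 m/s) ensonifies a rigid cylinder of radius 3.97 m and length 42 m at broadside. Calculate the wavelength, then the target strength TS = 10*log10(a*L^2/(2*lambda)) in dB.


Step 1: lambda = c/f = 1500/34400 = 0.0436 m
Step 2: TS = 10*log10(a*L^2/(2*lambda)) = 10*log10(3.97*42^2/(2*0.0436)) = 49.05

49.05 dB


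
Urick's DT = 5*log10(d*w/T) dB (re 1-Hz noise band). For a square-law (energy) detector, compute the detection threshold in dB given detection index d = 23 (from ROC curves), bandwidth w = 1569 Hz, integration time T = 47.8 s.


DT = 5*log10(d*w/T) = 5*log10(23 * 1569 / 47.8) = 5*log10(754.96) = 14.39

14.39 dB


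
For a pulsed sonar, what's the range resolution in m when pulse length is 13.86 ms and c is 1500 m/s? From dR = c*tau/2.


dR = c*tau/2 = 1500 * 13.86e-3 / 2 = 10.395

10.395 m


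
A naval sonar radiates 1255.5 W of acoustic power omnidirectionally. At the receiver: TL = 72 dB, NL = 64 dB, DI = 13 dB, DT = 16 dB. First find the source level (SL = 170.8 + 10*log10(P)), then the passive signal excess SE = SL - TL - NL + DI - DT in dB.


Step 1: SL = 170.8 + 10*log10(1255.5) = 201.79 dB
Step 2: SE = SL - TL - NL + DI - DT = 201.79 - 72 - 64 + 13 - 16 = 62.79

62.79 dB


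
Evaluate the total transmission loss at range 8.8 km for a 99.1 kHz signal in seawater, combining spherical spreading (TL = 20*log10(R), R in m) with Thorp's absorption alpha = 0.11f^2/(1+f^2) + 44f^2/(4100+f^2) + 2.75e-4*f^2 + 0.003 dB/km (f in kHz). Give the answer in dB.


Step 1 (Thorp): alpha = 0.11*9820.81/(1+9820.81) + 44*9820.81/(4100+9820.81) + 2.75e-4*9820.81 + 0.003 = 33.8547 dB/km
Step 2: TL_spread = 20*log10(8800) = 78.89 dB
Step 3: TL_abs = alpha*R = 33.8547 * 8.8 = 297.92 dB
Step 4: TL_total = 78.89 + 297.92 = 376.81

376.81 dB


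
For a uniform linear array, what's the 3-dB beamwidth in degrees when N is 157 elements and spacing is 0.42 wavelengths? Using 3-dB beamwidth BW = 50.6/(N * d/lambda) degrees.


BW = 50.6 / (157 * 0.42) = 50.6 / 65.94 = 0.77

0.77 deg


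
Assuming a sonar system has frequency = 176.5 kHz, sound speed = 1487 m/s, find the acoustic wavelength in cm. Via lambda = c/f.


0.84 cm


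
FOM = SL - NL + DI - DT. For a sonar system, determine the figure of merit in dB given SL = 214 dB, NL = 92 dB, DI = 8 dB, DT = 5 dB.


FOM = SL - NL + DI - DT = 214 - 92 + 8 - 5 = 125

125 dB


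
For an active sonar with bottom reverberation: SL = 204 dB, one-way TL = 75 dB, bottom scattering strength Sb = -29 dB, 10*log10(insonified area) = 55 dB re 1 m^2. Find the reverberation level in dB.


RL = SL - 2*TL + Sb + 10*log10(A) = 204 - 2*75 + (-29) + 55 = 80

80 dB


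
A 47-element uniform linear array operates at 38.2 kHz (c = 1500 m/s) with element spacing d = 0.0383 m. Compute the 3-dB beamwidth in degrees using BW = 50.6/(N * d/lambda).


Step 1: lambda = 1500/38200 = 0.03927 m
Step 2: d/lambda = 0.0383/0.03927 = 0.9753
Step 3: BW = 50.6/(N * d/lambda) = 50.6/(47 * 0.9753) = 1.1

1.1 deg


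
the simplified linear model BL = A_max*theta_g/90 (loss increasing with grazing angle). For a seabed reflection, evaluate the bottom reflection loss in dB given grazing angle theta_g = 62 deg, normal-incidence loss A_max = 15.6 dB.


BL = A_max * theta_g / 90 = 15.6 * 62 / 90 = 10.75

10.75 dB


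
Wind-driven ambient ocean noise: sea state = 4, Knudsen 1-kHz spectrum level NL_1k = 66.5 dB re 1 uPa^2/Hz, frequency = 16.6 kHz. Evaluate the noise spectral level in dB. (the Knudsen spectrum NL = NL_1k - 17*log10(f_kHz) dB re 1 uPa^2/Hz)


45.76 dB


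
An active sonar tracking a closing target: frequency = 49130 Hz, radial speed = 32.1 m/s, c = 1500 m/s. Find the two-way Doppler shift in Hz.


2102.76 Hz


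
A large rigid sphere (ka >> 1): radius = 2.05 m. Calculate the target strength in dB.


0.21 dB


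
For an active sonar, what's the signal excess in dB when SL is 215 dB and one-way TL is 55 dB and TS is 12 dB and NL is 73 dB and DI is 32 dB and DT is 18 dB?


58 dB


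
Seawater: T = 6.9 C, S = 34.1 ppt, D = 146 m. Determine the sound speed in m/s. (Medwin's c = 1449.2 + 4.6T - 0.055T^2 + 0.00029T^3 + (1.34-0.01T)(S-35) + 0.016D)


c = 1449.2 + 4.6*6.9 - 0.055*6.9^2 + 0.00029*6.9^3 + (1.34 - 0.01*6.9)*(34.1 - 35) + 0.016*146 = 1479.61

1479.61 m/s


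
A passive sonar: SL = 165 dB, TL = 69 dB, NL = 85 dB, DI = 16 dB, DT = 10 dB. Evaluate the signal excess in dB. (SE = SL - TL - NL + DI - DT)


SE = SL - TL - NL + DI - DT = 165 - 69 - 85 + 16 - 10 = 17

17 dB


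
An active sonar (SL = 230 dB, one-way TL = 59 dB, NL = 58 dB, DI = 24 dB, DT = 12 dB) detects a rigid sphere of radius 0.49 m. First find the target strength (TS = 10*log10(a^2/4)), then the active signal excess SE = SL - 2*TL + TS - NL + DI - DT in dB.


Step 1: TS = 10*log10(0.49^2/4) = -12.22 dB
Step 2: SE = SL - 2*TL + TS - NL + DI - DT = 230 - 2*59 + (-12.22) - 58 + 24 - 12 = 53.78

53.78 dB


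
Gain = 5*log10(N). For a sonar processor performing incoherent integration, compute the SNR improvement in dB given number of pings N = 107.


10.15 dB


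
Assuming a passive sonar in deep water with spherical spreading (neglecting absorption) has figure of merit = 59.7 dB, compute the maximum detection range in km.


0.97 km


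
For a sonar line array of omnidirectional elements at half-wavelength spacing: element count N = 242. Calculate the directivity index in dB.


23.84 dB


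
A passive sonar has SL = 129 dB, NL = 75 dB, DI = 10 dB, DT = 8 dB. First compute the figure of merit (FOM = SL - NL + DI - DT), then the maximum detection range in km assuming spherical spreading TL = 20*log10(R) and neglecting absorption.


Step 1: FOM = SL - NL + DI - DT = 129 - 75 + 10 - 8 = 56 dB
Step 2: at max range FOM = TL = 20*log10(R), so R = 10^(56/20) = 630.96 m = 0.63 km

0.63 km


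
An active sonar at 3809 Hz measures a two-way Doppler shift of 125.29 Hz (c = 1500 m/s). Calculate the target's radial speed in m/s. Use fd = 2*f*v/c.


From fd = 2*f*v/c, v = c*fd/(2*f) = 1500 * 125.29 / (2*3809) = 24.67

24.67 m/s


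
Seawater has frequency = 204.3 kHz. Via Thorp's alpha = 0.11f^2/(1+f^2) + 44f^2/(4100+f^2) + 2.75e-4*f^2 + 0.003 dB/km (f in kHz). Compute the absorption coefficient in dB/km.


f^2 = 41738.49
alpha = 0.11*41738.49/(1+41738.49) + 44*41738.49/(4100+41738.49) + 2.75e-4*41738.49 + 0.003 = 51.656

51.656 dB/km


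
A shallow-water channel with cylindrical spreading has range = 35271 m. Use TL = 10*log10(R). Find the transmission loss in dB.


45.47 dB


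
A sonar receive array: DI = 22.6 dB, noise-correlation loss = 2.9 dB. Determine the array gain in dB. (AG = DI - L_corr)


19.7 dB


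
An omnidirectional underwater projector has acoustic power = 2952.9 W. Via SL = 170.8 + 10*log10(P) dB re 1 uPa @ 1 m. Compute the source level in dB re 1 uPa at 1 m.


SL = 170.8 + 10*log10(2952.9) = 170.8 + 34.7 = 205.5

205.5 dB


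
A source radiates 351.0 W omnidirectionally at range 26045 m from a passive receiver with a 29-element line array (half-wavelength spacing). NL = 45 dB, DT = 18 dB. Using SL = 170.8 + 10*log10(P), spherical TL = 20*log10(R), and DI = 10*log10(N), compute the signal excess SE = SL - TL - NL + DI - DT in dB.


Step 1: SL = 170.8 + 10*log10(351.0) = 196.25 dB
Step 2: TL = 20*log10(26045) = 88.31 dB
Step 3: DI = 10*log10(29) = 14.62 dB
Step 4: SE = SL - TL - NL + DI - DT = 196.25 - 88.31 - 45 + 14.62 - 18 = 59.56

59.56 dB


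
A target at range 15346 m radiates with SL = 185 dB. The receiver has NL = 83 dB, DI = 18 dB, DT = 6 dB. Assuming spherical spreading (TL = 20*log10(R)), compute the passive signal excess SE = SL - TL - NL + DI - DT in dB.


30.28 dB


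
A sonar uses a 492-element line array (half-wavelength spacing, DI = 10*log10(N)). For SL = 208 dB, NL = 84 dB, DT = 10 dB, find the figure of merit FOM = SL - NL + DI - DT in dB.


Step 1: DI = 10*log10(492) = 26.92 dB
Step 2: FOM = SL - NL + DI - DT = 208 - 84 + 26.92 - 10 = 140.92

140.92 dB


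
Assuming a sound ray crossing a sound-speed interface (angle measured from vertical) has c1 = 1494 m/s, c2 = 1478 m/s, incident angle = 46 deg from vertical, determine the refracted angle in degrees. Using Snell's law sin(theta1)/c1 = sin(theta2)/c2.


sin(theta2) = (c2/c1)*sin(theta1) = (1478/1494)*sin(46 deg) = 0.71164
theta2 = arcsin(0.71164) = 45.37

45.37 deg


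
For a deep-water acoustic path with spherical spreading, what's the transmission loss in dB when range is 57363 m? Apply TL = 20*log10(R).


TL = 20*log10(57363) = 95.17

95.17 dB


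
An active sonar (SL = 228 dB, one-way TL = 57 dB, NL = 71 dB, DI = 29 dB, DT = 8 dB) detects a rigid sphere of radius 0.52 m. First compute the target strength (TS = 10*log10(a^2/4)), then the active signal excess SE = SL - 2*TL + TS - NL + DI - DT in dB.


Step 1: TS = 10*log10(0.52^2/4) = -11.7 dB
Step 2: SE = SL - 2*TL + TS - NL + DI - DT = 228 - 2*57 + (-11.7) - 71 + 29 - 8 = 52.3

52.3 dB


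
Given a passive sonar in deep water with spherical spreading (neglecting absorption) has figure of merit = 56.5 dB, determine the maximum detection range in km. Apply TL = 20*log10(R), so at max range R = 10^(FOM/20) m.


0.67 km


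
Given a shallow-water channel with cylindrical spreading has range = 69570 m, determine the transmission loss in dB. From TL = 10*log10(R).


48.42 dB


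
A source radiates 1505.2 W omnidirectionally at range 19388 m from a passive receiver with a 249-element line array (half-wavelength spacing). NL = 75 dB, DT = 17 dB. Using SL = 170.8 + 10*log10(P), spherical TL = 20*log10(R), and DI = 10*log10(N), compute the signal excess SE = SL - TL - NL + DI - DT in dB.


Step 1: SL = 170.8 + 10*log10(1505.2) = 202.58 dB
Step 2: TL = 20*log10(19388) = 85.75 dB
Step 3: DI = 10*log10(249) = 23.96 dB
Step 4: SE = SL - TL - NL + DI - DT = 202.58 - 85.75 - 75 + 23.96 - 17 = 48.79

48.79 dB


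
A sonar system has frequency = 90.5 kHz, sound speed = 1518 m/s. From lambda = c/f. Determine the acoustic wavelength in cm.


lambda = c/f = 1518 / 90500 = 0.0168 m = 1.68 cm

1.68 cm


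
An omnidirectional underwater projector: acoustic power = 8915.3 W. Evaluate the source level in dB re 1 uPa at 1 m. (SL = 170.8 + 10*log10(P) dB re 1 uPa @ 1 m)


SL = 170.8 + 10*log10(8915.3) = 170.8 + 39.5 = 210.3

210.3 dB


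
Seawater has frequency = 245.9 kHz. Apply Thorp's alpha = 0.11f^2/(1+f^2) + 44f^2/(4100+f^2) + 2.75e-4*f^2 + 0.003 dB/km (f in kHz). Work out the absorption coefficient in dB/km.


f^2 = 60466.81
alpha = 0.11*60466.81/(1+60466.81) + 44*60466.81/(4100+60466.81) + 2.75e-4*60466.81 + 0.003 = 57.947

57.947 dB/km


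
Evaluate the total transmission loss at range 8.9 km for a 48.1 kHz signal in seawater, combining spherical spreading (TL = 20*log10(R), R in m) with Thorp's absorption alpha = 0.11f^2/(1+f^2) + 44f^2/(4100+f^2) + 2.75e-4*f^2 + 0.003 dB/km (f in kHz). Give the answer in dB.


Step 1 (Thorp): alpha = 0.11*2313.61/(1+2313.61) + 44*2313.61/(4100+2313.61) + 2.75e-4*2313.61 + 0.003 = 16.6215 dB/km
Step 2: TL_spread = 20*log10(8900) = 78.99 dB
Step 3: TL_abs = alpha*R = 16.6215 * 8.9 = 147.93 dB
Step 4: TL_total = 78.99 + 147.93 = 226.92

226.92 dB
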